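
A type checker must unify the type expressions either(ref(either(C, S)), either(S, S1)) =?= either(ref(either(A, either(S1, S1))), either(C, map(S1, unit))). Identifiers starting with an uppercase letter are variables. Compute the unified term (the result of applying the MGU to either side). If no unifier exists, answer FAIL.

FAIL

Decompose either/2: ref(either(C, S)) =?= ref(either(A, either(S1, S1))),  either(S, S1) =?= either(C, map(S1, unit)).
Decompose ref/1: either(C, S) =?= either(A, either(S1, S1)).
Decompose either/2: C =?= A,  S =?= either(S1, S1).
Bind C := A; substituting into the one remaining equation that mentions C gives: either(S, S1) =?= either(A, map(S1, unit)).
Bind S := either(S1, S1); substituting into the remaining equation gives: either(either(S1, S1), S1) =?= either(A, map(S1, unit)).
Decompose either/2: either(S1, S1) =?= A,  S1 =?= map(S1, unit).
Bind A := either(S1, S1); no other remaining equation mentions A. Substituting into the earlier binding gives C := either(S1, S1).
Occurs check fails: S1 occurs in map(S1, unit); the equation S1 =?= map(S1, unit) has no finite solution.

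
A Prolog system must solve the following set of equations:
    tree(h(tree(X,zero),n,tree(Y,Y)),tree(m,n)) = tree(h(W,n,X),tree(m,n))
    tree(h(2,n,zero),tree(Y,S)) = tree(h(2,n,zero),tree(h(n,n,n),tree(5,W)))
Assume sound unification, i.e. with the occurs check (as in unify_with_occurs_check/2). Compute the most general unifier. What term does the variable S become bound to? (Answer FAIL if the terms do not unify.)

tree(5,tree(tree(h(n,n,n),h(n,n,n)),zero))

Decompose tree/2: h(tree(X,zero),n,tree(Y,Y)) = h(W,n,X),  tree(m,n) = tree(m,n).
Decompose h/3: tree(X,zero) = W,  n = n,  tree(Y,Y) = X.
Bind W := tree(X,zero); substituting into the one remaining equation that mentions W gives: tree(h(2,n,zero),tree(Y,S)) = tree(h(2,n,zero),tree(h(n,n,n),tree(5,tree(X,zero)))).
Delete trivial equation n = n.
Bind X := tree(Y,Y); substituting into the one remaining equation that mentions X gives: tree(h(2,n,zero),tree(Y,S)) = tree(h(2,n,zero),tree(h(n,n,n),tree(5,tree(tree(Y,Y),zero)))). Substituting into the earlier binding gives W := tree(tree(Y,Y),zero).
Delete trivial equation tree(m,n) = tree(m,n).
Decompose tree/2: h(2,n,zero) = h(2,n,zero),  tree(Y,S) = tree(h(n,n,n),tree(5,tree(tree(Y,Y),zero))).
Delete trivial equation h(2,n,zero) = h(2,n,zero).
Decompose tree/2: Y = h(n,n,n),  S = tree(5,tree(tree(Y,Y),zero)).
Bind Y := h(n,n,n); substituting into the remaining equation gives: S = tree(5,tree(tree(h(n,n,n),h(n,n,n)),zero)). Substituting into the earlier bindings gives W := tree(tree(h(n,n,n),h(n,n,n)),zero), X := tree(h(n,n,n),h(n,n,n)).
Bind S := tree(5,tree(tree(h(n,n,n),h(n,n,n)),zero)).
MGU = { W ↦ tree(tree(h(n,n,n),h(n,n,n)),zero), X ↦ tree(h(n,n,n),h(n,n,n)), Y ↦ h(n,n,n), S ↦ tree(5,tree(tree(h(n,n,n),h(n,n,n)),zero)) }, so S ↦ tree(5,tree(tree(h(n,n,n),h(n,n,n)),zero)).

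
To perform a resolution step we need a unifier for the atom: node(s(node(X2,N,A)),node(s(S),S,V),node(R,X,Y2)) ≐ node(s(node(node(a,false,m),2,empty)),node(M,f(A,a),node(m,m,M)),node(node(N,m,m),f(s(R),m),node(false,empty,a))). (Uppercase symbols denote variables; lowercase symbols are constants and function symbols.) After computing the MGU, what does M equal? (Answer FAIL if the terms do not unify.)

Decompose node/3: s(node(X2,N,A)) ≐ s(node(node(a,false,m),2,empty)),  node(s(S),S,V) ≐ node(M,f(A,a),node(m,m,M)),  node(R,X,Y2) ≐ node(node(N,m,m),f(s(R),m),node(false,empty,a)).
Decompose s/1: node(X2,N,A) ≐ node(node(a,false,m),2,empty).
Decompose node/3: X2 ≐ node(a,false,m),  N ≐ 2,  A ≐ empty.
Bind X2 := node(a,false,m); no other remaining equation mentions X2.
Bind N := 2; substituting into the one remaining equation that mentions N gives: node(R,X,Y2) ≐ node(node(2,m,m),f(s(R),m),node(false,empty,a)).
Bind A := empty; substituting into the one remaining equation that mentions A gives: node(s(S),S,V) ≐ node(M,f(empty,a),node(m,m,M)).
Decompose node/3: s(S) ≐ M,  S ≐ f(empty,a),  V ≐ node(m,m,M).
Bind M := s(S); substituting into the one remaining equation that mentions M gives: V ≐ node(m,m,s(S)).
Bind S := f(empty,a); substituting into the one remaining equation that mentions S gives: V ≐ node(m,m,s(f(empty,a))). Substituting into the earlier binding gives M := s(f(empty,a)).
Bind V := node(m,m,s(f(empty,a))); no other remaining equation mentions V.
Decompose node/3: R ≐ node(2,m,m),  X ≐ f(s(R),m),  Y2 ≐ node(false,empty,a).
Bind R := node(2,m,m); substituting into the one remaining equation that mentions R gives: X ≐ f(s(node(2,m,m)),m).
Bind X := f(s(node(2,m,m)),m); no other remaining equation mentions X.
Bind Y2 := node(false,empty,a).
MGU = { X2 -> node(a,false,m), N -> 2, A -> empty, M -> s(f(empty,a)), S -> f(empty,a), V -> node(m,m,s(f(empty,a))), R -> node(2,m,m), X -> f(s(node(2,m,m)),m), Y2 -> node(false,empty,a) }, so M -> s(f(empty,a)).

s(f(empty,a))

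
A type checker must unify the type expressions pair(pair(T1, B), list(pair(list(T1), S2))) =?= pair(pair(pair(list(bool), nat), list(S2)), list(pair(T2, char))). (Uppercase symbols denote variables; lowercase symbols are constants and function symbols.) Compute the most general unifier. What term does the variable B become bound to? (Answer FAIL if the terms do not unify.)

Decompose pair/2: pair(T1, B) =?= pair(pair(list(bool), nat), list(S2)),  list(pair(list(T1), S2)) =?= list(pair(T2, char)).
Decompose pair/2: T1 =?= pair(list(bool), nat),  B =?= list(S2).
Bind T1 := pair(list(bool), nat); substituting into the one remaining equation that mentions T1 gives: list(pair(list(pair(list(bool), nat)), S2)) =?= list(pair(T2, char)).
Bind B := list(S2); no other remaining equation mentions B.
Decompose list/1: pair(list(pair(list(bool), nat)), S2) =?= pair(T2, char).
Decompose pair/2: list(pair(list(bool), nat)) =?= T2,  S2 =?= char.
Bind T2 := list(pair(list(bool), nat)); no other remaining equation mentions T2.
Bind S2 := char. Substituting into the earlier binding gives B := list(char).
MGU = { T1 -> pair(list(bool), nat), B -> list(char), T2 -> list(pair(list(bool), nat)), S2 -> char }, so B -> list(char).

list(char)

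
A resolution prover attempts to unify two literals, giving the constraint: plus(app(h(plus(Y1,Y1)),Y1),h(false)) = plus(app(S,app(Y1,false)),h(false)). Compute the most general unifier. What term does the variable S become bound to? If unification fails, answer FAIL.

Decompose plus/2: app(h(plus(Y1,Y1)),Y1) = app(S,app(Y1,false)),  h(false) = h(false).
Decompose app/2: h(plus(Y1,Y1)) = S,  Y1 = app(Y1,false).
Bind S := h(plus(Y1,Y1)); no other remaining equation mentions S.
Occurs check fails: Y1 occurs in app(Y1,false); the equation Y1 = app(Y1,false) has no finite solution.

FAIL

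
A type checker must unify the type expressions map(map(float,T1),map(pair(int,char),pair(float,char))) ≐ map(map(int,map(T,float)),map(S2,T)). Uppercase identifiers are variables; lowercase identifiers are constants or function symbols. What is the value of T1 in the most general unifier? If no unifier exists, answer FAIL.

Decompose map/2: map(float,T1) ≐ map(int,map(T,float)),  map(pair(int,char),pair(float,char)) ≐ map(S2,T).
Decompose map/2: float ≐ int,  T1 ≐ map(T,float).
Clash: constants float and int differ; no unifier exists.

FAIL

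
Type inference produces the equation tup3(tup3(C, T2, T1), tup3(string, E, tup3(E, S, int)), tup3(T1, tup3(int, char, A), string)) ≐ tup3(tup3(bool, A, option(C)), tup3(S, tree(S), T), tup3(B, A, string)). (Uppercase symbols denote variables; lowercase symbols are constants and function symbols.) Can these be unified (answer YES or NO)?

Decompose tup3/3: tup3(C, T2, T1) ≐ tup3(bool, A, option(C)),  tup3(string, E, tup3(E, S, int)) ≐ tup3(S, tree(S), T),  tup3(T1, tup3(int, char, A), string) ≐ tup3(B, A, string).
Decompose tup3/3: C ≐ bool,  T2 ≐ A,  T1 ≐ option(C).
Bind C := bool; substituting into the one remaining equation that mentions C gives: T1 ≐ option(bool).
Bind T2 := A; no other remaining equation mentions T2.
Bind T1 := option(bool); substituting into the one remaining equation that mentions T1 gives: tup3(option(bool), tup3(int, char, A), string) ≐ tup3(B, A, string).
Decompose tup3/3: string ≐ S,  E ≐ tree(S),  tup3(E, S, int) ≐ T.
Bind S := string; substituting into the 2 remaining equations that mention S gives: E ≐ tree(string),  tup3(E, string, int) ≐ T.
Bind E := tree(string); substituting into the one remaining equation that mentions E gives: tup3(tree(string), string, int) ≐ T.
Bind T := tup3(tree(string), string, int); no other remaining equation mentions T.
Decompose tup3/3: option(bool) ≐ B,  tup3(int, char, A) ≐ A,  string ≐ string.
Bind B := option(bool); no other remaining equation mentions B.
Occurs check fails: A occurs in tup3(int, char, A); the equation A ≐ tup3(int, char, A) has no finite solution.

NO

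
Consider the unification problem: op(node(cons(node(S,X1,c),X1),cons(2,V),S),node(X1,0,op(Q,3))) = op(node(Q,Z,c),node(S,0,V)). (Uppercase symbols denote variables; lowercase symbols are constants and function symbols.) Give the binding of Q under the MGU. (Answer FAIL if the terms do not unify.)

cons(node(c,c,c),c)

Decompose op/2: node(cons(node(S,X1,c),X1),cons(2,V),S) = node(Q,Z,c),  node(X1,0,op(Q,3)) = node(S,0,V).
Decompose node/3: cons(node(S,X1,c),X1) = Q,  cons(2,V) = Z,  S = c.
Bind Q := cons(node(S,X1,c),X1); substituting into the one remaining equation that mentions Q gives: node(X1,0,op(cons(node(S,X1,c),X1),3)) = node(S,0,V).
Bind Z := cons(2,V); no other remaining equation mentions Z.
Bind S := c; substituting into the remaining equation gives: node(X1,0,op(cons(node(c,X1,c),X1),3)) = node(c,0,V). Substituting into the earlier binding gives Q := cons(node(c,X1,c),X1).
Decompose node/3: X1 = c,  0 = 0,  op(cons(node(c,X1,c),X1),3) = V.
Bind X1 := c; substituting into the one remaining equation that mentions X1 gives: op(cons(node(c,c,c),c),3) = V. Substituting into the earlier binding gives Q := cons(node(c,c,c),c).
Delete trivial equation 0 = 0.
Bind V := op(cons(node(c,c,c),c),3). Substituting into the earlier binding gives Z := cons(2,op(cons(node(c,c,c),c),3)).
MGU = { Q ↦ cons(node(c,c,c),c), Z ↦ cons(2,op(cons(node(c,c,c),c),3)), S ↦ c, X1 ↦ c, V ↦ op(cons(node(c,c,c),c),3) }, so Q ↦ cons(node(c,c,c),c).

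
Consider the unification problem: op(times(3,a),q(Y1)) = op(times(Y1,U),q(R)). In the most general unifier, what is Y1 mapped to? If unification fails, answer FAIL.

3

Decompose op/2: times(3,a) = times(Y1,U),  q(Y1) = q(R).
Decompose times/2: 3 = Y1,  a = U.
Bind Y1 := 3; substituting into the one remaining equation that mentions Y1 gives: q(3) = q(R).
Bind U := a; no other remaining equation mentions U.
Decompose q/1: 3 = R.
Bind R := 3.
MGU = { Y1 := 3, U := a, R := 3 }, so Y1 := 3.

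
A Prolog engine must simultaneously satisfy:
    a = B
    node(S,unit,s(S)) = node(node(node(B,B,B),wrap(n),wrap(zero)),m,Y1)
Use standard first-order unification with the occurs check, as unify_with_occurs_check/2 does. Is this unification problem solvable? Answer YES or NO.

NO

Bind B := a; substituting into the remaining equation gives: node(S,unit,s(S)) = node(node(node(a,a,a),wrap(n),wrap(zero)),m,Y1).
Decompose node/3: S = node(node(a,a,a),wrap(n),wrap(zero)),  unit = m,  s(S) = Y1.
Bind S := node(node(a,a,a),wrap(n),wrap(zero)); substituting into the one remaining equation that mentions S gives: s(node(node(a,a,a),wrap(n),wrap(zero))) = Y1.
Clash: constants unit and m differ; no unifier exists.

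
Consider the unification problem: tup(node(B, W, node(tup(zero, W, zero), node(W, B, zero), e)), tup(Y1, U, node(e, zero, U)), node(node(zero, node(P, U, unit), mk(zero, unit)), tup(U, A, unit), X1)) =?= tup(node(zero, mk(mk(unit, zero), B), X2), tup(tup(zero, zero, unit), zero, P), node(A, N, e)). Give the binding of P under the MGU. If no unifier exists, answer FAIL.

Decompose tup/3: node(B, W, node(tup(zero, W, zero), node(W, B, zero), e)) =?= node(zero, mk(mk(unit, zero), B), X2),  tup(Y1, U, node(e, zero, U)) =?= tup(tup(zero, zero, unit), zero, P),  node(node(zero, node(P, U, unit), mk(zero, unit)), tup(U, A, unit), X1) =?= node(A, N, e).
Decompose node/3: B =?= zero,  W =?= mk(mk(unit, zero), B),  node(tup(zero, W, zero), node(W, B, zero), e) =?= X2.
Bind B := zero; substituting into the 2 remaining equations that mention B gives: W =?= mk(mk(unit, zero), zero),  node(tup(zero, W, zero), node(W, zero, zero), e) =?= X2.
Bind W := mk(mk(unit, zero), zero); substituting into the one remaining equation that mentions W gives: node(tup(zero, mk(mk(unit, zero), zero), zero), node(mk(mk(unit, zero), zero), zero, zero), e) =?= X2.
Bind X2 := node(tup(zero, mk(mk(unit, zero), zero), zero), node(mk(mk(unit, zero), zero), zero, zero), e); no other remaining equation mentions X2.
Decompose tup/3: Y1 =?= tup(zero, zero, unit),  U =?= zero,  node(e, zero, U) =?= P.
Bind Y1 := tup(zero, zero, unit); no other remaining equation mentions Y1.
Bind U := zero; substituting into the remaining equations gives: node(e, zero, zero) =?= P,  node(node(zero, node(P, zero, unit), mk(zero, unit)), tup(zero, A, unit), X1) =?= node(A, N, e).
Bind P := node(e, zero, zero); substituting into the remaining equation gives: node(node(zero, node(node(e, zero, zero), zero, unit), mk(zero, unit)), tup(zero, A, unit), X1) =?= node(A, N, e).
Decompose node/3: node(zero, node(node(e, zero, zero), zero, unit), mk(zero, unit)) =?= A,  tup(zero, A, unit) =?= N,  X1 =?= e.
Bind A := node(zero, node(node(e, zero, zero), zero, unit), mk(zero, unit)); substituting into the one remaining equation that mentions A gives: tup(zero, node(zero, node(node(e, zero, zero), zero, unit), mk(zero, unit)), unit) =?= N.
Bind N := tup(zero, node(zero, node(node(e, zero, zero), zero, unit), mk(zero, unit)), unit); no other remaining equation mentions N.
Bind X1 := e.
MGU = { B ↦ zero, W ↦ mk(mk(unit, zero), zero), X2 ↦ node(tup(zero, mk(mk(unit, zero), zero), zero), node(mk(mk(unit, zero), zero), zero, zero), e), Y1 ↦ tup(zero, zero, unit), U ↦ zero, P ↦ node(e, zero, zero), A ↦ node(zero, node(node(e, zero, zero), zero, unit), mk(zero, unit)), N ↦ tup(zero, node(zero, node(node(e, zero, zero), zero, unit), mk(zero, unit)), unit), X1 ↦ e }, so P ↦ node(e, zero, zero).

node(e, zero, zero)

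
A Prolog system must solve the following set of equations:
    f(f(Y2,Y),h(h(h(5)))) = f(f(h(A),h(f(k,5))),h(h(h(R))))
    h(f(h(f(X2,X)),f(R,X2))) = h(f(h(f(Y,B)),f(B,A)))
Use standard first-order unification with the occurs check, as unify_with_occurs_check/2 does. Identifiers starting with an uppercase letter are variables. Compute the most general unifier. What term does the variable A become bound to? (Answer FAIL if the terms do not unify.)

h(f(k,5))

Decompose f/2: f(Y2,Y) = f(h(A),h(f(k,5))),  h(h(h(5))) = h(h(h(R))).
Decompose f/2: Y2 = h(A),  Y = h(f(k,5)).
Bind Y2 := h(A); no other remaining equation mentions Y2.
Bind Y := h(f(k,5)); substituting into the one remaining equation that mentions Y gives: h(f(h(f(X2,X)),f(R,X2))) = h(f(h(f(h(f(k,5)),B)),f(B,A))).
Decompose h/1: h(h(5)) = h(h(R)).
Decompose h/1: h(5) = h(R).
Decompose h/1: 5 = R.
Bind R := 5; substituting into the remaining equation gives: h(f(h(f(X2,X)),f(5,X2))) = h(f(h(f(h(f(k,5)),B)),f(B,A))).
Decompose h/1: f(h(f(X2,X)),f(5,X2)) = f(h(f(h(f(k,5)),B)),f(B,A)).
Decompose f/2: h(f(X2,X)) = h(f(h(f(k,5)),B)),  f(5,X2) = f(B,A).
Decompose h/1: f(X2,X) = f(h(f(k,5)),B).
Decompose f/2: X2 = h(f(k,5)),  X = B.
Bind X2 := h(f(k,5)); substituting into the one remaining equation that mentions X2 gives: f(5,h(f(k,5))) = f(B,A).
Bind X := B; no other remaining equation mentions X.
Decompose f/2: 5 = B,  h(f(k,5)) = A.
Bind B := 5; no other remaining equation mentions B. Substituting into the earlier binding gives X := 5.
Bind A := h(f(k,5)). Substituting into the earlier binding gives Y2 := h(h(f(k,5))).
MGU = { Y2 ↦ h(h(f(k,5))), Y ↦ h(f(k,5)), R ↦ 5, X2 ↦ h(f(k,5)), X ↦ 5, B ↦ 5, A ↦ h(f(k,5)) }, so A ↦ h(f(k,5)).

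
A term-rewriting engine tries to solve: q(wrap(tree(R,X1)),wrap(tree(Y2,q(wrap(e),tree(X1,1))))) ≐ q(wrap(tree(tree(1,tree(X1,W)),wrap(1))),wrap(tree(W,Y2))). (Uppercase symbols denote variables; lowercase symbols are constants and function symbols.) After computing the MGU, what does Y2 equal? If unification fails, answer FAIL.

Decompose q/2: wrap(tree(R,X1)) ≐ wrap(tree(tree(1,tree(X1,W)),wrap(1))),  wrap(tree(Y2,q(wrap(e),tree(X1,1)))) ≐ wrap(tree(W,Y2)).
Decompose wrap/1: tree(R,X1) ≐ tree(tree(1,tree(X1,W)),wrap(1)).
Decompose tree/2: R ≐ tree(1,tree(X1,W)),  X1 ≐ wrap(1).
Bind R := tree(1,tree(X1,W)); no other remaining equation mentions R.
Bind X1 := wrap(1); substituting into the remaining equation gives: wrap(tree(Y2,q(wrap(e),tree(wrap(1),1)))) ≐ wrap(tree(W,Y2)). Substituting into the earlier binding gives R := tree(1,tree(wrap(1),W)).
Decompose wrap/1: tree(Y2,q(wrap(e),tree(wrap(1),1))) ≐ tree(W,Y2).
Decompose tree/2: Y2 ≐ W,  q(wrap(e),tree(wrap(1),1)) ≐ Y2.
Bind Y2 := W; substituting into the remaining equation gives: q(wrap(e),tree(wrap(1),1)) ≐ W.
Bind W := q(wrap(e),tree(wrap(1),1)). Substituting into the earlier bindings gives R := tree(1,tree(wrap(1),q(wrap(e),tree(wrap(1),1)))), Y2 := q(wrap(e),tree(wrap(1),1)).
MGU = { R -> tree(1,tree(wrap(1),q(wrap(e),tree(wrap(1),1)))), X1 -> wrap(1), Y2 -> q(wrap(e),tree(wrap(1),1)), W -> q(wrap(e),tree(wrap(1),1)) }, so Y2 -> q(wrap(e),tree(wrap(1),1)).

q(wrap(e),tree(wrap(1),1))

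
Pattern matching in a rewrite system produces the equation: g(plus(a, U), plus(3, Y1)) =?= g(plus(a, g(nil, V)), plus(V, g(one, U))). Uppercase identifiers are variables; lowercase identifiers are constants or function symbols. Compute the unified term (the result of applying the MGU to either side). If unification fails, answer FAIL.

g(plus(a, g(nil, 3)), plus(3, g(one, g(nil, 3))))

Decompose g/2: plus(a, U) =?= plus(a, g(nil, V)),  plus(3, Y1) =?= plus(V, g(one, U)).
Decompose plus/2: a =?= a,  U =?= g(nil, V).
Delete trivial equation a =?= a.
Bind U := g(nil, V); substituting into the remaining equation gives: plus(3, Y1) =?= plus(V, g(one, g(nil, V))).
Decompose plus/2: 3 =?= V,  Y1 =?= g(one, g(nil, V)).
Bind V := 3; substituting into the remaining equation gives: Y1 =?= g(one, g(nil, 3)). Substituting into the earlier binding gives U := g(nil, 3).
Bind Y1 := g(one, g(nil, 3)).
Applying the MGU to either side gives g(plus(a, g(nil, 3)), plus(3, g(one, g(nil, 3)))).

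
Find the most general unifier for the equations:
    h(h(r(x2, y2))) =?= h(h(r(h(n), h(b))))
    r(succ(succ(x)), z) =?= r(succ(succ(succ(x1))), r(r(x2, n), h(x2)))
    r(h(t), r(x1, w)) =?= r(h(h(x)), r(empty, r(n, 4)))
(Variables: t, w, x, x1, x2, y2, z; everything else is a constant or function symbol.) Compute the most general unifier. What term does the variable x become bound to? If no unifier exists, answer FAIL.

Decompose h/1: h(r(x2, y2)) =?= h(r(h(n), h(b))).
Decompose h/1: r(x2, y2) =?= r(h(n), h(b)).
Decompose r/2: x2 =?= h(n),  y2 =?= h(b).
Bind x2 := h(n); substituting into the one remaining equation that mentions x2 gives: r(succ(succ(x)), z) =?= r(succ(succ(succ(x1))), r(r(h(n), n), h(h(n)))).
Bind y2 := h(b); no other remaining equation mentions y2.
Decompose r/2: succ(succ(x)) =?= succ(succ(succ(x1))),  z =?= r(r(h(n), n), h(h(n))).
Decompose succ/1: succ(x) =?= succ(succ(x1)).
Decompose succ/1: x =?= succ(x1).
Bind x := succ(x1); substituting into the one remaining equation that mentions x gives: r(h(t), r(x1, w)) =?= r(h(h(succ(x1))), r(empty, r(n, 4))).
Bind z := r(r(h(n), n), h(h(n))); no other remaining equation mentions z.
Decompose r/2: h(t) =?= h(h(succ(x1))),  r(x1, w) =?= r(empty, r(n, 4)).
Decompose h/1: t =?= h(succ(x1)).
Bind t := h(succ(x1)); no other remaining equation mentions t.
Decompose r/2: x1 =?= empty,  w =?= r(n, 4).
Bind x1 := empty; no other remaining equation mentions x1. Substituting into the earlier bindings gives x := succ(empty), t := h(succ(empty)).
Bind w := r(n, 4).
MGU = { x2 ↦ h(n), y2 ↦ h(b), x ↦ succ(empty), z ↦ r(r(h(n), n), h(h(n))), t ↦ h(succ(empty)), x1 ↦ empty, w ↦ r(n, 4) }, so x ↦ succ(empty).

succ(empty)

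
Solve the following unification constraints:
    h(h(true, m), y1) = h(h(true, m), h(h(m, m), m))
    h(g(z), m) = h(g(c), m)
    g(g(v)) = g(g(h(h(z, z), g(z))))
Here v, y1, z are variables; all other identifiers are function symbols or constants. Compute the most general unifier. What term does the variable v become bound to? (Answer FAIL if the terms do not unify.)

h(h(c, c), g(c))

Decompose h/2: h(true, m) = h(true, m),  y1 = h(h(m, m), m).
Delete trivial equation h(true, m) = h(true, m).
Bind y1 := h(h(m, m), m); no other remaining equation mentions y1.
Decompose h/2: g(z) = g(c),  m = m.
Decompose g/1: z = c.
Bind z := c; substituting into the one remaining equation that mentions z gives: g(g(v)) = g(g(h(h(c, c), g(c)))).
Delete trivial equation m = m.
Decompose g/1: g(v) = g(h(h(c, c), g(c))).
Decompose g/1: v = h(h(c, c), g(c)).
Bind v := h(h(c, c), g(c)).
MGU = { y1 -> h(h(m, m), m), z -> c, v -> h(h(c, c), g(c)) }, so v -> h(h(c, c), g(c)).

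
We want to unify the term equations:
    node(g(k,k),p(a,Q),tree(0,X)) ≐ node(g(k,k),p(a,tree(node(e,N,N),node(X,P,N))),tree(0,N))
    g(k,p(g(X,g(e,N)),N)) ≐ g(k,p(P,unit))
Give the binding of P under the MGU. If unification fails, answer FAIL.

g(unit,g(e,unit))

Decompose node/3: g(k,k) ≐ g(k,k),  p(a,Q) ≐ p(a,tree(node(e,N,N),node(X,P,N))),  tree(0,X) ≐ tree(0,N).
Delete trivial equation g(k,k) ≐ g(k,k).
Decompose p/2: a ≐ a,  Q ≐ tree(node(e,N,N),node(X,P,N)).
Delete trivial equation a ≐ a.
Bind Q := tree(node(e,N,N),node(X,P,N)); no other remaining equation mentions Q.
Decompose tree/2: 0 ≐ 0,  X ≐ N.
Delete trivial equation 0 ≐ 0.
Bind X := N; substituting into the remaining equation gives: g(k,p(g(N,g(e,N)),N)) ≐ g(k,p(P,unit)). Substituting into the earlier binding gives Q := tree(node(e,N,N),node(N,P,N)).
Decompose g/2: k ≐ k,  p(g(N,g(e,N)),N) ≐ p(P,unit).
Delete trivial equation k ≐ k.
Decompose p/2: g(N,g(e,N)) ≐ P,  N ≐ unit.
Bind P := g(N,g(e,N)); no other remaining equation mentions P. Substituting into the earlier binding gives Q := tree(node(e,N,N),node(N,g(N,g(e,N)),N)).
Bind N := unit. Substituting into the earlier bindings gives Q := tree(node(e,unit,unit),node(unit,g(unit,g(e,unit)),unit)), X := unit, P := g(unit,g(e,unit)).
MGU = { Q := tree(node(e,unit,unit),node(unit,g(unit,g(e,unit)),unit)), X := unit, P := g(unit,g(e,unit)), N := unit }, so P := g(unit,g(e,unit)).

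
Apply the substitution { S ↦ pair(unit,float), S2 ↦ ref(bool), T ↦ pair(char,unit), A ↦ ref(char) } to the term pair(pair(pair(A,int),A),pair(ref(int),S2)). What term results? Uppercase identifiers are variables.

Replace each occurrence of S2 with ref(bool).
Replace each occurrence of A with ref(char).
Result: pair(pair(pair(ref(char),int),ref(char)),pair(ref(int),ref(bool))).

pair(pair(pair(ref(char),int),ref(char)),pair(ref(int),ref(bool)))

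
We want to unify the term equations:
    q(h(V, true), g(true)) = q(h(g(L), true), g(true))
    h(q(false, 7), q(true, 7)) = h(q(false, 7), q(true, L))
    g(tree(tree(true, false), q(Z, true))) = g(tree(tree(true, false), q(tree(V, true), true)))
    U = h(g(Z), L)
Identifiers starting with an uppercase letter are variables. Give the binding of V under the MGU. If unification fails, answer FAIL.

g(7)

Decompose q/2: h(V, true) = h(g(L), true),  g(true) = g(true).
Decompose h/2: V = g(L),  true = true.
Bind V := g(L); substituting into the one remaining equation that mentions V gives: g(tree(tree(true, false), q(Z, true))) = g(tree(tree(true, false), q(tree(g(L), true), true))).
Delete trivial equation true = true.
Delete trivial equation g(true) = g(true).
Decompose h/2: q(false, 7) = q(false, 7),  q(true, 7) = q(true, L).
Delete trivial equation q(false, 7) = q(false, 7).
Decompose q/2: true = true,  7 = L.
Delete trivial equation true = true.
Bind L := 7; substituting into the remaining equations gives: g(tree(tree(true, false), q(Z, true))) = g(tree(tree(true, false), q(tree(g(7), true), true))),  U = h(g(Z), 7). Substituting into the earlier binding gives V := g(7).
Decompose g/1: tree(tree(true, false), q(Z, true)) = tree(tree(true, false), q(tree(g(7), true), true)).
Decompose tree/2: tree(true, false) = tree(true, false),  q(Z, true) = q(tree(g(7), true), true).
Delete trivial equation tree(true, false) = tree(true, false).
Decompose q/2: Z = tree(g(7), true),  true = true.
Bind Z := tree(g(7), true); substituting into the one remaining equation that mentions Z gives: U = h(g(tree(g(7), true)), 7).
Delete trivial equation true = true.
Bind U := h(g(tree(g(7), true)), 7).
MGU = { V ↦ g(7), L ↦ 7, Z ↦ tree(g(7), true), U ↦ h(g(tree(g(7), true)), 7) }, so V ↦ g(7).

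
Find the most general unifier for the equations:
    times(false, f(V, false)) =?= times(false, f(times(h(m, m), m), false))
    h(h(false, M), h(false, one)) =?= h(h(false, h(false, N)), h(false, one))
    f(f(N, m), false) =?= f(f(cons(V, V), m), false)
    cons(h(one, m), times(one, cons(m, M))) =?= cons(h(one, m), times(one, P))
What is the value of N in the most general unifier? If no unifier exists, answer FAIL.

cons(times(h(m, m), m), times(h(m, m), m))

Decompose times/2: false =?= false,  f(V, false) =?= f(times(h(m, m), m), false).
Delete trivial equation false =?= false.
Decompose f/2: V =?= times(h(m, m), m),  false =?= false.
Bind V := times(h(m, m), m); substituting into the one remaining equation that mentions V gives: f(f(N, m), false) =?= f(f(cons(times(h(m, m), m), times(h(m, m), m)), m), false).
Delete trivial equation false =?= false.
Decompose h/2: h(false, M) =?= h(false, h(false, N)),  h(false, one) =?= h(false, one).
Decompose h/2: false =?= false,  M =?= h(false, N).
Delete trivial equation false =?= false.
Bind M := h(false, N); substituting into the one remaining equation that mentions M gives: cons(h(one, m), times(one, cons(m, h(false, N)))) =?= cons(h(one, m), times(one, P)).
Delete trivial equation h(false, one) =?= h(false, one).
Decompose f/2: f(N, m) =?= f(cons(times(h(m, m), m), times(h(m, m), m)), m),  false =?= false.
Decompose f/2: N =?= cons(times(h(m, m), m), times(h(m, m), m)),  m =?= m.
Bind N := cons(times(h(m, m), m), times(h(m, m), m)); substituting into the one remaining equation that mentions N gives: cons(h(one, m), times(one, cons(m, h(false, cons(times(h(m, m), m), times(h(m, m), m)))))) =?= cons(h(one, m), times(one, P)). Substituting into the earlier binding gives M := h(false, cons(times(h(m, m), m), times(h(m, m), m))).
Delete trivial equation m =?= m.
Delete trivial equation false =?= false.
Decompose cons/2: h(one, m) =?= h(one, m),  times(one, cons(m, h(false, cons(times(h(m, m), m), times(h(m, m), m))))) =?= times(one, P).
Delete trivial equation h(one, m) =?= h(one, m).
Decompose times/2: one =?= one,  cons(m, h(false, cons(times(h(m, m), m), times(h(m, m), m)))) =?= P.
Delete trivial equation one =?= one.
Bind P := cons(m, h(false, cons(times(h(m, m), m), times(h(m, m), m)))).
MGU = { V ↦ times(h(m, m), m), M ↦ h(false, cons(times(h(m, m), m), times(h(m, m), m))), N ↦ cons(times(h(m, m), m), times(h(m, m), m)), P ↦ cons(m, h(false, cons(times(h(m, m), m), times(h(m, m), m)))) }, so N ↦ cons(times(h(m, m), m), times(h(m, m), m)).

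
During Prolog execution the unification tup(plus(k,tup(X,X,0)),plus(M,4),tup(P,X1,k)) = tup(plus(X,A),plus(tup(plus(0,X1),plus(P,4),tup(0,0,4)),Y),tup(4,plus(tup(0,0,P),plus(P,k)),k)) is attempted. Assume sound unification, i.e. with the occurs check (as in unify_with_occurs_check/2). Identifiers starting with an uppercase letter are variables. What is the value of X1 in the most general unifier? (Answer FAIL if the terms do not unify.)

plus(tup(0,0,4),plus(4,k))

Decompose tup/3: plus(k,tup(X,X,0)) = plus(X,A),  plus(M,4) = plus(tup(plus(0,X1),plus(P,4),tup(0,0,4)),Y),  tup(P,X1,k) = tup(4,plus(tup(0,0,P),plus(P,k)),k).
Decompose plus/2: k = X,  tup(X,X,0) = A.
Bind X := k; substituting into the one remaining equation that mentions X gives: tup(k,k,0) = A.
Bind A := tup(k,k,0); no other remaining equation mentions A.
Decompose plus/2: M = tup(plus(0,X1),plus(P,4),tup(0,0,4)),  4 = Y.
Bind M := tup(plus(0,X1),plus(P,4),tup(0,0,4)); no other remaining equation mentions M.
Bind Y := 4; no other remaining equation mentions Y.
Decompose tup/3: P = 4,  X1 = plus(tup(0,0,P),plus(P,k)),  k = k.
Bind P := 4; substituting into the one remaining equation that mentions P gives: X1 = plus(tup(0,0,4),plus(4,k)). Substituting into the earlier binding gives M := tup(plus(0,X1),plus(4,4),tup(0,0,4)).
Bind X1 := plus(tup(0,0,4),plus(4,k)); no other remaining equation mentions X1. Substituting into the earlier binding gives M := tup(plus(0,plus(tup(0,0,4),plus(4,k))),plus(4,4),tup(0,0,4)).
Delete trivial equation k = k.
MGU = { X -> k, A -> tup(k,k,0), M -> tup(plus(0,plus(tup(0,0,4),plus(4,k))),plus(4,4),tup(0,0,4)), Y -> 4, P -> 4, X1 -> plus(tup(0,0,4),plus(4,k)) }, so X1 -> plus(tup(0,0,4),plus(4,k)).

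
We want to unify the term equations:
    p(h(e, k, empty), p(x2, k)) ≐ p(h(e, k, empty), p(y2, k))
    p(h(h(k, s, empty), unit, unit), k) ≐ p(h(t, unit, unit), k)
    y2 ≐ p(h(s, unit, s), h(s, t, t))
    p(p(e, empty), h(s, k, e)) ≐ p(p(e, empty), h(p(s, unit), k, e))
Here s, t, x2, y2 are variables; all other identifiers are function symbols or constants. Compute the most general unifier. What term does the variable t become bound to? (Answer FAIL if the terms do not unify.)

Decompose p/2: h(e, k, empty) ≐ h(e, k, empty),  p(x2, k) ≐ p(y2, k).
Delete trivial equation h(e, k, empty) ≐ h(e, k, empty).
Decompose p/2: x2 ≐ y2,  k ≐ k.
Bind x2 := y2; no other remaining equation mentions x2.
Delete trivial equation k ≐ k.
Decompose p/2: h(h(k, s, empty), unit, unit) ≐ h(t, unit, unit),  k ≐ k.
Decompose h/3: h(k, s, empty) ≐ t,  unit ≐ unit,  unit ≐ unit.
Bind t := h(k, s, empty); substituting into the one remaining equation that mentions t gives: y2 ≐ p(h(s, unit, s), h(s, h(k, s, empty), h(k, s, empty))).
Delete trivial equation unit ≐ unit.
Delete trivial equation unit ≐ unit.
Delete trivial equation k ≐ k.
Bind y2 := p(h(s, unit, s), h(s, h(k, s, empty), h(k, s, empty))); no other remaining equation mentions y2. Substituting into the earlier binding gives x2 := p(h(s, unit, s), h(s, h(k, s, empty), h(k, s, empty))).
Decompose p/2: p(e, empty) ≐ p(e, empty),  h(s, k, e) ≐ h(p(s, unit), k, e).
Delete trivial equation p(e, empty) ≐ p(e, empty).
Decompose h/3: s ≐ p(s, unit),  k ≐ k,  e ≐ e.
Occurs check fails: s occurs in p(s, unit); the equation s ≐ p(s, unit) has no finite solution.

FAIL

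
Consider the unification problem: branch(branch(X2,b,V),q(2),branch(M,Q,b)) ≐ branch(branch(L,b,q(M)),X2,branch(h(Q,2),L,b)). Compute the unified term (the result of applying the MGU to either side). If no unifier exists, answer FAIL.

branch(branch(q(2),b,q(h(q(2),2))),q(2),branch(h(q(2),2),q(2),b))

Decompose branch/3: branch(X2,b,V) ≐ branch(L,b,q(M)),  q(2) ≐ X2,  branch(M,Q,b) ≐ branch(h(Q,2),L,b).
Decompose branch/3: X2 ≐ L,  b ≐ b,  V ≐ q(M).
Bind X2 := L; substituting into the one remaining equation that mentions X2 gives: q(2) ≐ L.
Delete trivial equation b ≐ b.
Bind V := q(M); no other remaining equation mentions V.
Bind L := q(2); substituting into the remaining equation gives: branch(M,Q,b) ≐ branch(h(Q,2),q(2),b). Substituting into the earlier binding gives X2 := q(2).
Decompose branch/3: M ≐ h(Q,2),  Q ≐ q(2),  b ≐ b.
Bind M := h(Q,2); no other remaining equation mentions M. Substituting into the earlier binding gives V := q(h(Q,2)).
Bind Q := q(2); no other remaining equation mentions Q. Substituting into the earlier bindings gives V := q(h(q(2),2)), M := h(q(2),2).
Delete trivial equation b ≐ b.
Applying the MGU to either side gives branch(branch(q(2),b,q(h(q(2),2))),q(2),branch(h(q(2),2),q(2),b)).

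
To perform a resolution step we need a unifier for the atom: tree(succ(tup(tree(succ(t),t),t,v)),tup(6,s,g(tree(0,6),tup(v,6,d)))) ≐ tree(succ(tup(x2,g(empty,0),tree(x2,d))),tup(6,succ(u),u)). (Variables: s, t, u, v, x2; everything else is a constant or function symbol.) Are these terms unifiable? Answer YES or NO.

YES

Decompose tree/2: succ(tup(tree(succ(t),t),t,v)) ≐ succ(tup(x2,g(empty,0),tree(x2,d))),  tup(6,s,g(tree(0,6),tup(v,6,d))) ≐ tup(6,succ(u),u).
Decompose succ/1: tup(tree(succ(t),t),t,v) ≐ tup(x2,g(empty,0),tree(x2,d)).
Decompose tup/3: tree(succ(t),t) ≐ x2,  t ≐ g(empty,0),  v ≐ tree(x2,d).
Bind x2 := tree(succ(t),t); substituting into the one remaining equation that mentions x2 gives: v ≐ tree(tree(succ(t),t),d).
Bind t := g(empty,0); substituting into the one remaining equation that mentions t gives: v ≐ tree(tree(succ(g(empty,0)),g(empty,0)),d). Substituting into the earlier binding gives x2 := tree(succ(g(empty,0)),g(empty,0)).
Bind v := tree(tree(succ(g(empty,0)),g(empty,0)),d); substituting into the remaining equation gives: tup(6,s,g(tree(0,6),tup(tree(tree(succ(g(empty,0)),g(empty,0)),d),6,d))) ≐ tup(6,succ(u),u).
Decompose tup/3: 6 ≐ 6,  s ≐ succ(u),  g(tree(0,6),tup(tree(tree(succ(g(empty,0)),g(empty,0)),d),6,d)) ≐ u.
Delete trivial equation 6 ≐ 6.
Bind s := succ(u); no other remaining equation mentions s.
Bind u := g(tree(0,6),tup(tree(tree(succ(g(empty,0)),g(empty,0)),d),6,d)). Substituting into the earlier binding gives s := succ(g(tree(0,6),tup(tree(tree(succ(g(empty,0)),g(empty,0)),d),6,d))).
No equations remain and no clash or occurs-check failure arose, so a unifier exists.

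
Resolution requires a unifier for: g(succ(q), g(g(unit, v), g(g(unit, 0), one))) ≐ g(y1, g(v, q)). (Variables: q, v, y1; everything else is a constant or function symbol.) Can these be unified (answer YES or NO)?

NO

Decompose g/2: succ(q) ≐ y1,  g(g(unit, v), g(g(unit, 0), one)) ≐ g(v, q).
Bind y1 := succ(q); no other remaining equation mentions y1.
Decompose g/2: g(unit, v) ≐ v,  g(g(unit, 0), one) ≐ q.
Occurs check fails: v occurs in g(unit, v); the equation v ≐ g(unit, v) has no finite solution.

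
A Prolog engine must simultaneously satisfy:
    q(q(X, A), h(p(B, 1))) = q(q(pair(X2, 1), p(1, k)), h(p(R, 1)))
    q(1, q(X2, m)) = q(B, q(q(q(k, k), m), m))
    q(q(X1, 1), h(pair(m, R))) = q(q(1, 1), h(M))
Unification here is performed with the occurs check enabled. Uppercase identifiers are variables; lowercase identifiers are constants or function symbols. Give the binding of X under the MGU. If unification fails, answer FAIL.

pair(q(q(k, k), m), 1)

Decompose q/2: q(X, A) = q(pair(X2, 1), p(1, k)),  h(p(B, 1)) = h(p(R, 1)).
Decompose q/2: X = pair(X2, 1),  A = p(1, k).
Bind X := pair(X2, 1); no other remaining equation mentions X.
Bind A := p(1, k); no other remaining equation mentions A.
Decompose h/1: p(B, 1) = p(R, 1).
Decompose p/2: B = R,  1 = 1.
Bind B := R; substituting into the one remaining equation that mentions B gives: q(1, q(X2, m)) = q(R, q(q(q(k, k), m), m)).
Delete trivial equation 1 = 1.
Decompose q/2: 1 = R,  q(X2, m) = q(q(q(k, k), m), m).
Bind R := 1; substituting into the one remaining equation that mentions R gives: q(q(X1, 1), h(pair(m, 1))) = q(q(1, 1), h(M)). Substituting into the earlier binding gives B := 1.
Decompose q/2: X2 = q(q(k, k), m),  m = m.
Bind X2 := q(q(k, k), m); no other remaining equation mentions X2. Substituting into the earlier binding gives X := pair(q(q(k, k), m), 1).
Delete trivial equation m = m.
Decompose q/2: q(X1, 1) = q(1, 1),  h(pair(m, 1)) = h(M).
Decompose q/2: X1 = 1,  1 = 1.
Bind X1 := 1; no other remaining equation mentions X1.
Delete trivial equation 1 = 1.
Decompose h/1: pair(m, 1) = M.
Bind M := pair(m, 1).
MGU = { X ↦ pair(q(q(k, k), m), 1), A ↦ p(1, k), B ↦ 1, R ↦ 1, X2 ↦ q(q(k, k), m), X1 ↦ 1, M ↦ pair(m, 1) }, so X ↦ pair(q(q(k, k), m), 1).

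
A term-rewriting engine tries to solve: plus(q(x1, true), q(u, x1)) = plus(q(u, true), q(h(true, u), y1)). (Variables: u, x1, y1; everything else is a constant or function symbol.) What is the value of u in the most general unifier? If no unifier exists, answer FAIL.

Decompose plus/2: q(x1, true) = q(u, true),  q(u, x1) = q(h(true, u), y1).
Decompose q/2: x1 = u,  true = true.
Bind x1 := u; substituting into the one remaining equation that mentions x1 gives: q(u, u) = q(h(true, u), y1).
Delete trivial equation true = true.
Decompose q/2: u = h(true, u),  u = y1.
Occurs check fails: u occurs in h(true, u); the equation u = h(true, u) has no finite solution.

FAIL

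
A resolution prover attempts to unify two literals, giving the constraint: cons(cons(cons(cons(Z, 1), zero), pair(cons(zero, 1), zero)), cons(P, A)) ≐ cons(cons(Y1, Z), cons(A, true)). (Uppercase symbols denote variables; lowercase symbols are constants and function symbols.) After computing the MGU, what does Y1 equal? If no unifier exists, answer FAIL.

cons(cons(pair(cons(zero, 1), zero), 1), zero)

Decompose cons/2: cons(cons(cons(Z, 1), zero), pair(cons(zero, 1), zero)) ≐ cons(Y1, Z),  cons(P, A) ≐ cons(A, true).
Decompose cons/2: cons(cons(Z, 1), zero) ≐ Y1,  pair(cons(zero, 1), zero) ≐ Z.
Bind Y1 := cons(cons(Z, 1), zero); no other remaining equation mentions Y1.
Bind Z := pair(cons(zero, 1), zero); no other remaining equation mentions Z. Substituting into the earlier binding gives Y1 := cons(cons(pair(cons(zero, 1), zero), 1), zero).
Decompose cons/2: P ≐ A,  A ≐ true.
Bind P := A; no other remaining equation mentions P.
Bind A := true. Substituting into the earlier binding gives P := true.
MGU = { Y1 -> cons(cons(pair(cons(zero, 1), zero), 1), zero), Z -> pair(cons(zero, 1), zero), P -> true, A -> true }, so Y1 -> cons(cons(pair(cons(zero, 1), zero), 1), zero).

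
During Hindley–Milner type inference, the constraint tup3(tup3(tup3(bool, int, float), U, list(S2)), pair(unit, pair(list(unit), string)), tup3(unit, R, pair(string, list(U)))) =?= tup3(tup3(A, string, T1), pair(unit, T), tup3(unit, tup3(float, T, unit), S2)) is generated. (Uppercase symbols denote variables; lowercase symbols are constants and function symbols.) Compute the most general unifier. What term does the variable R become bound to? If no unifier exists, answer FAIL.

tup3(float, pair(list(unit), string), unit)

Decompose tup3/3: tup3(tup3(bool, int, float), U, list(S2)) =?= tup3(A, string, T1),  pair(unit, pair(list(unit), string)) =?= pair(unit, T),  tup3(unit, R, pair(string, list(U))) =?= tup3(unit, tup3(float, T, unit), S2).
Decompose tup3/3: tup3(bool, int, float) =?= A,  U =?= string,  list(S2) =?= T1.
Bind A := tup3(bool, int, float); no other remaining equation mentions A.
Bind U := string; substituting into the one remaining equation that mentions U gives: tup3(unit, R, pair(string, list(string))) =?= tup3(unit, tup3(float, T, unit), S2).
Bind T1 := list(S2); no other remaining equation mentions T1.
Decompose pair/2: unit =?= unit,  pair(list(unit), string) =?= T.
Delete trivial equation unit =?= unit.
Bind T := pair(list(unit), string); substituting into the remaining equation gives: tup3(unit, R, pair(string, list(string))) =?= tup3(unit, tup3(float, pair(list(unit), string), unit), S2).
Decompose tup3/3: unit =?= unit,  R =?= tup3(float, pair(list(unit), string), unit),  pair(string, list(string)) =?= S2.
Delete trivial equation unit =?= unit.
Bind R := tup3(float, pair(list(unit), string), unit); no other remaining equation mentions R.
Bind S2 := pair(string, list(string)). Substituting into the earlier binding gives T1 := list(pair(string, list(string))).
MGU = { A -> tup3(bool, int, float), U -> string, T1 -> list(pair(string, list(string))), T -> pair(list(unit), string), R -> tup3(float, pair(list(unit), string), unit), S2 -> pair(string, list(string)) }, so R -> tup3(float, pair(list(unit), string), unit).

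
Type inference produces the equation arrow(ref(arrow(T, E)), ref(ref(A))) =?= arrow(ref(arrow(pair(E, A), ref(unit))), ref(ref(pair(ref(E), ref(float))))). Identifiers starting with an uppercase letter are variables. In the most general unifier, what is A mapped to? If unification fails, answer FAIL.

Decompose arrow/2: ref(arrow(T, E)) =?= ref(arrow(pair(E, A), ref(unit))),  ref(ref(A)) =?= ref(ref(pair(ref(E), ref(float)))).
Decompose ref/1: arrow(T, E) =?= arrow(pair(E, A), ref(unit)).
Decompose arrow/2: T =?= pair(E, A),  E =?= ref(unit).
Bind T := pair(E, A); no other remaining equation mentions T.
Bind E := ref(unit); substituting into the remaining equation gives: ref(ref(A)) =?= ref(ref(pair(ref(ref(unit)), ref(float)))). Substituting into the earlier binding gives T := pair(ref(unit), A).
Decompose ref/1: ref(A) =?= ref(pair(ref(ref(unit)), ref(float))).
Decompose ref/1: A =?= pair(ref(ref(unit)), ref(float)).
Bind A := pair(ref(ref(unit)), ref(float)). Substituting into the earlier binding gives T := pair(ref(unit), pair(ref(ref(unit)), ref(float))).
MGU = { T := pair(ref(unit), pair(ref(ref(unit)), ref(float))), E := ref(unit), A := pair(ref(ref(unit)), ref(float)) }, so A := pair(ref(ref(unit)), ref(float)).

pair(ref(ref(unit)), ref(float))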